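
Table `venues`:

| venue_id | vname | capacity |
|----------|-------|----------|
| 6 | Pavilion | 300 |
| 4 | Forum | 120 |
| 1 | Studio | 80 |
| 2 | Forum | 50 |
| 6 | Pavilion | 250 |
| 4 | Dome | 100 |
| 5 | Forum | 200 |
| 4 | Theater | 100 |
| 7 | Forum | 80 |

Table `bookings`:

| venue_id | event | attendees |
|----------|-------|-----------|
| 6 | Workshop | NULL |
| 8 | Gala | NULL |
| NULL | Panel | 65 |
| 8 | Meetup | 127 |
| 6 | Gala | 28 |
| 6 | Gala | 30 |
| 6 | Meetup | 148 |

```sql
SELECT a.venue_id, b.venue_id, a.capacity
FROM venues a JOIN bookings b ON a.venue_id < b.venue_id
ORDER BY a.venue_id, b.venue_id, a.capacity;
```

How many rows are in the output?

42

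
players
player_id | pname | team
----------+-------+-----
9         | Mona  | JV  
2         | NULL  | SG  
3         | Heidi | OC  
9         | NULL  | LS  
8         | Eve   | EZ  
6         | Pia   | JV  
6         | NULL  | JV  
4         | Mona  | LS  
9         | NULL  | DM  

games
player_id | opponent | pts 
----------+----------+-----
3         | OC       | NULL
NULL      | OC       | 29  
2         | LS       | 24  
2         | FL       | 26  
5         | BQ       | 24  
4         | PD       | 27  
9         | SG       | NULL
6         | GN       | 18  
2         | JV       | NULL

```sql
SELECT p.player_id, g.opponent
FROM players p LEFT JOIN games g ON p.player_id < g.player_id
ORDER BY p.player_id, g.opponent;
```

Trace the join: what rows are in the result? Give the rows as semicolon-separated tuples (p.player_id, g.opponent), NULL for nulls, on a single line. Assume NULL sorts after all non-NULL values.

(2, BQ); (2, GN); (2, OC); (2, PD); (2, SG); (3, BQ); (3, GN); (3, PD); (3, SG); (4, BQ); (4, GN); (4, SG); (6, SG); (6, SG); (8, SG); (9, NULL); (9, NULL); (9, NULL)

LEFT JOIN keeps every row from `players`; unmatched rows get NULL for `games`'s columns.
Matching on p.player_id < g.player_id. A NULL in a compared column never satisfies the condition.
Matched pairs: 15; unmatched p rows kept: 3.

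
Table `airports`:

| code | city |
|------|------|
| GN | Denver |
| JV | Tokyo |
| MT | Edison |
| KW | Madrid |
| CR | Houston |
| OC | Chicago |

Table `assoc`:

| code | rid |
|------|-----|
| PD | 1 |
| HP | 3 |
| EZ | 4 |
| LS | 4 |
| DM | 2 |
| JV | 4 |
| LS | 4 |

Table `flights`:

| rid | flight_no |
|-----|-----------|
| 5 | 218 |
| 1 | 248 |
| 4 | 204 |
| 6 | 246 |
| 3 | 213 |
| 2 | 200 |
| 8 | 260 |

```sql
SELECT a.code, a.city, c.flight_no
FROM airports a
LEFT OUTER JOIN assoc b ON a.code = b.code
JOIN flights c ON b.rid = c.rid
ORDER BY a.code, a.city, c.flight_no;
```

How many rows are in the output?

1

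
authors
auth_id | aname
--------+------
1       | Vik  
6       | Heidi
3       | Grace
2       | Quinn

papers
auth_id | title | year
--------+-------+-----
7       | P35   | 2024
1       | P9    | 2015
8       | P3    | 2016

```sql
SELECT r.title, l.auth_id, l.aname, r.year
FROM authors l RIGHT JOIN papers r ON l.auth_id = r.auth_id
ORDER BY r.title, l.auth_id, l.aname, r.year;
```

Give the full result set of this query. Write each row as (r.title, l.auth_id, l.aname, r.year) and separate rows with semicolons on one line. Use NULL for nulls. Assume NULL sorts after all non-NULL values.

RIGHT JOIN keeps every row from `papers`; unmatched rows get NULL for `authors`'s columns.
Matching on l.auth_id = r.auth_id.
- auth_id=1: 1 matching r row(s), so 1 row(s) emitted.
- auth_id=6: no matching r row.
- auth_id=3: no matching r row.
- auth_id=2: no matching r row.
- 2 row(s) from r found no l partner → padded with NULL.
After projecting and ordering:
r.title | l.auth_id | l.aname | r.year
P3 | NULL | NULL | 2016
P35 | NULL | NULL | 2024
P9 | 1 | Vik | 2015

(P3, NULL, NULL, 2016); (P35, NULL, NULL, 2024); (P9, 1, Vik, 2015)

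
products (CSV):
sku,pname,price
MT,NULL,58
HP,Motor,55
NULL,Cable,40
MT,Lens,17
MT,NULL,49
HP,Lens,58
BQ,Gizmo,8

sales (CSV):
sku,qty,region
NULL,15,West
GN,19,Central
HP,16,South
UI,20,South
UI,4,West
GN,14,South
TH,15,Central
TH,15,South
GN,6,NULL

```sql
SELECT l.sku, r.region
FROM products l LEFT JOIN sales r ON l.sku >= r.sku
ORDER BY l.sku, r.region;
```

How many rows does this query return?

22

LEFT JOIN keeps every row from `products`; unmatched rows get NULL for `sales`'s columns.
Matching on l.sku >= r.sku. A NULL in a compared column never satisfies the condition.
Matched pairs: 20; unmatched l rows kept: 2.
Total: 20 matched + 2 padded = 22 rows.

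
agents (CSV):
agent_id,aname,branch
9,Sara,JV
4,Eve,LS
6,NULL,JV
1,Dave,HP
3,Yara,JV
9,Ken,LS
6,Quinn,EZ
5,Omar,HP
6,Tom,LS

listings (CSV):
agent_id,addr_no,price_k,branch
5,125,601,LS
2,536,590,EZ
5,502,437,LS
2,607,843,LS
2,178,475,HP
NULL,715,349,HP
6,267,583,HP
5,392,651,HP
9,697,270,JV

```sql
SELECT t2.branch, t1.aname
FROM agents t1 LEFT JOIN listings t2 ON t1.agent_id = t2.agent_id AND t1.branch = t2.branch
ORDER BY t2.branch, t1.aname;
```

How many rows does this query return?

9

LEFT JOIN keeps every row from `agents`; unmatched rows get NULL for `listings`'s columns.
Matching on t1.agent_id = t2.agent_id AND t1.branch = t2.branch. A NULL in a compared column never satisfies the condition.
Matched pairs: 2; unmatched t1 rows kept: 7.
Total: 2 matched + 7 padded = 9 rows.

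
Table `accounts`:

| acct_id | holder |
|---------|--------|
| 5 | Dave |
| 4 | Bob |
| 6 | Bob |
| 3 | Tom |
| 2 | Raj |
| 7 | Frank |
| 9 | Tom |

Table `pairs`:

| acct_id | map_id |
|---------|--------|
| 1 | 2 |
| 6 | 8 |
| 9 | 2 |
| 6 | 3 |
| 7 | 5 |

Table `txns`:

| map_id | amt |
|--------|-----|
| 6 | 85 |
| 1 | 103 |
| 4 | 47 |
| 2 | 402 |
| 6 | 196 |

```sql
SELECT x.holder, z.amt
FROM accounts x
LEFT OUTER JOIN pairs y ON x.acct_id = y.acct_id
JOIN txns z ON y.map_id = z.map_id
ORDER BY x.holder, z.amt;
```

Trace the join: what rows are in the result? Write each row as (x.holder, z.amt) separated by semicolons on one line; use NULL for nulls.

Step 1 — x LEFT JOIN y on acct_id → 8 row(s).
Then INNER JOIN `txns z` on map_id: keep only rows whose y.map_id appears in z.

(Tom, 402)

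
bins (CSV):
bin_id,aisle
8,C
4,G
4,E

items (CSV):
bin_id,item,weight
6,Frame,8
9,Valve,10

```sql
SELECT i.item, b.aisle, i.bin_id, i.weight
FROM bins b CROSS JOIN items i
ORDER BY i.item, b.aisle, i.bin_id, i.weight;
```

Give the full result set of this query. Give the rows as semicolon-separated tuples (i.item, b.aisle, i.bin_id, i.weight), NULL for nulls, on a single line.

(Frame, C, 6, 8); (Frame, E, 6, 8); (Frame, G, 6, 8); (Valve, C, 9, 10); (Valve, E, 9, 10); (Valve, G, 9, 10)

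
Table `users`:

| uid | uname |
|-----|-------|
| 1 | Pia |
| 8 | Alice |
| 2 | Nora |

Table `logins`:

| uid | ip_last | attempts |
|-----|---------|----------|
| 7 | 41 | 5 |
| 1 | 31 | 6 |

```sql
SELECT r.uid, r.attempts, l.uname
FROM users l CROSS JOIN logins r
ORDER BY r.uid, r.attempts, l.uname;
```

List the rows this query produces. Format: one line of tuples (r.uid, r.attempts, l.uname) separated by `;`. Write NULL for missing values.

(1, 6, Alice); (1, 6, Nora); (1, 6, Pia); (7, 5, Alice); (7, 5, Nora); (7, 5, Pia)

CROSS JOIN pairs every row of `users` with every row of `logins`: 3 × 2 = 6 rows.
After projecting and ordering:
r.uid | r.attempts | l.uname
1 | 6 | Alice
1 | 6 | Nora
1 | 6 | Pia
7 | 5 | Alice
7 | 5 | Nora
7 | 5 | Pia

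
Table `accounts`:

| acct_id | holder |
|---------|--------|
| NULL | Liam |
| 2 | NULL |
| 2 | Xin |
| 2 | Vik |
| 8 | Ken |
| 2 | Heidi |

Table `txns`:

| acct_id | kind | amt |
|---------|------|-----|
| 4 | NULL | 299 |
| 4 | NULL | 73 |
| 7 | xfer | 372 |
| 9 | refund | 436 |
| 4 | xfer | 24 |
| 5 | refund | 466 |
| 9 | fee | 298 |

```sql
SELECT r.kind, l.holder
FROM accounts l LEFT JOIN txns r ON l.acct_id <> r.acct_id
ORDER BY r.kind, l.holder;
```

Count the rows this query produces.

36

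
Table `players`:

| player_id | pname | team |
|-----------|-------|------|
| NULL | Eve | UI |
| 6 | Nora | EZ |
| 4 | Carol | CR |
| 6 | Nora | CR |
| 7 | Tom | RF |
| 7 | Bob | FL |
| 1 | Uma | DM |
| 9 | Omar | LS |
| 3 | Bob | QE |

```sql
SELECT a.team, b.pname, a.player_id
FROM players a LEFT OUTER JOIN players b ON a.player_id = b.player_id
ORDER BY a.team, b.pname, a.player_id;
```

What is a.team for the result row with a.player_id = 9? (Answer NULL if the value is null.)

LEFT JOIN keeps every row from `players a`; unmatched rows get NULL for `players b`'s columns.
Matching on a.player_id = b.player_id. A NULL in a compared column never satisfies the condition.
Matched pairs: 12; unmatched a rows kept: 1.

LS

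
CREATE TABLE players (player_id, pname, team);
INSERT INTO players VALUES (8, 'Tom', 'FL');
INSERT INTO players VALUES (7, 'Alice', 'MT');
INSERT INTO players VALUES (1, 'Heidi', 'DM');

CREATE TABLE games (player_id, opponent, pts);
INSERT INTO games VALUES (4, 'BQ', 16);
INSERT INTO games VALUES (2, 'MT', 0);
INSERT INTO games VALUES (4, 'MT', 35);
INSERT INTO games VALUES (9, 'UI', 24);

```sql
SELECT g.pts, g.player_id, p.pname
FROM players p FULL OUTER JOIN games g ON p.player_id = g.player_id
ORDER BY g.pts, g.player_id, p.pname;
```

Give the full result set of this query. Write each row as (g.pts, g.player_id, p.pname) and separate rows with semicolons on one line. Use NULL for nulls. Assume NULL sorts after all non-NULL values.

FULL OUTER JOIN keeps every row from both sides; unmatched rows get NULL for the other side's columns.
Matching on p.player_id = g.player_id.
- player_id=8: no g row matches, row kept with g columns NULL.
- player_id=7: no g row matches, row kept with g columns NULL.
- player_id=1: no g row matches, row kept with g columns NULL.
- 4 g row(s) had no p match → kept, p columns NULL.
After projecting and ordering:
g.pts | g.player_id | p.pname
0 | 2 | NULL
16 | 4 | NULL
24 | 9 | NULL
35 | 4 | NULL
NULL | NULL | Alice
NULL | NULL | Heidi
NULL | NULL | Tom

(0, 2, NULL); (16, 4, NULL); (24, 9, NULL); (35, 4, NULL); (NULL, NULL, Alice); (NULL, NULL, Heidi); (NULL, NULL, Tom)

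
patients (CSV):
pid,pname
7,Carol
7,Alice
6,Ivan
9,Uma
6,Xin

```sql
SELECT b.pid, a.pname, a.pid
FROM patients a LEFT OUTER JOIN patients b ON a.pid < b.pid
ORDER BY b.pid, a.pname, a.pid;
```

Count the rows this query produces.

9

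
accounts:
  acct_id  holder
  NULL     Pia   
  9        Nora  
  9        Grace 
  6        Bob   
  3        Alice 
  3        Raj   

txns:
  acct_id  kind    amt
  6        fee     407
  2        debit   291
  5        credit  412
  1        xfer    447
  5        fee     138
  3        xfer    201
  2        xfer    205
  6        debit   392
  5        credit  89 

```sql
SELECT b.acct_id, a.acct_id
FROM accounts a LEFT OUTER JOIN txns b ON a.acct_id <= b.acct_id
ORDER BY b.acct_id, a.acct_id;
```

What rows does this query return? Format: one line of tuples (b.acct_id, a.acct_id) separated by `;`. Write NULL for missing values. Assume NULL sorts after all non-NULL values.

LEFT JOIN keeps every row from `accounts`; unmatched rows get NULL for `txns`'s columns.
Matching on a.acct_id <= b.acct_id. A NULL in a compared column never satisfies the condition.
Matched pairs: 14; unmatched a rows kept: 3.

(3, 3); (3, 3); (5, 3); (5, 3); (5, 3); (5, 3); (5, 3); (5, 3); (6, 3); (6, 3); (6, 3); (6, 3); (6, 6); (6, 6); (NULL, 9); (NULL, 9); (NULL, NULL)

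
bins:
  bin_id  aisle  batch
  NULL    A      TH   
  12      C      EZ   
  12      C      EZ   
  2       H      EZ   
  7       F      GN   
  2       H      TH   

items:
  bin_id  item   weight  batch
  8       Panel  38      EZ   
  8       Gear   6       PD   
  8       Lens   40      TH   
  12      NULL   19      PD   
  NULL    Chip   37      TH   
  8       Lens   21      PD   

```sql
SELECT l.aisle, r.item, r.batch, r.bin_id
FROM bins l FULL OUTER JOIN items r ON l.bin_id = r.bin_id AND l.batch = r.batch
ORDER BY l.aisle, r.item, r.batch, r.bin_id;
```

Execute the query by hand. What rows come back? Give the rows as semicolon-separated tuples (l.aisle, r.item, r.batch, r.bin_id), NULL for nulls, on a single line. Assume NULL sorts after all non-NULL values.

(A, NULL, NULL, NULL); (C, NULL, NULL, NULL); (C, NULL, NULL, NULL); (F, NULL, NULL, NULL); (H, NULL, NULL, NULL); (H, NULL, NULL, NULL); (NULL, Chip, TH, NULL); (NULL, Gear, PD, 8); (NULL, Lens, PD, 8); (NULL, Lens, TH, 8); (NULL, Panel, EZ, 8); (NULL, NULL, PD, 12)

FULL OUTER JOIN keeps every row from both sides; unmatched rows get NULL for the other side's columns.
Matching on l.bin_id = r.bin_id AND l.batch = r.batch. A NULL in a compared column never satisfies the condition.
Matched pairs: 0; unmatched l rows kept: 6; unmatched r rows kept: 6.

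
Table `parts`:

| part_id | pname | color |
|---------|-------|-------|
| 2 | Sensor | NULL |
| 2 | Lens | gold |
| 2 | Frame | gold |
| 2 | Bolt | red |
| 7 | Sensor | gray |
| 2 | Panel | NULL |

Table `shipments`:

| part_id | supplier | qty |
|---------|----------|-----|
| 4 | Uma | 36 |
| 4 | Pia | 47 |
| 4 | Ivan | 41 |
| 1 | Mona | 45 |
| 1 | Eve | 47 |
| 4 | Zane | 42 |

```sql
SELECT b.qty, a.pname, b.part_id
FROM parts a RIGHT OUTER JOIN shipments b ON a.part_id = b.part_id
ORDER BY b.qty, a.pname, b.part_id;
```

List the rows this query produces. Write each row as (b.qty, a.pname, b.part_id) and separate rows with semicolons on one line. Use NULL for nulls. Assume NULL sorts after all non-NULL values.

RIGHT JOIN keeps every row from `shipments`; unmatched rows get NULL for `parts`'s columns.
Matching on a.part_id = b.part_id.
Matched pairs: 0; unmatched b rows kept: 6.

(36, NULL, 4); (41, NULL, 4); (42, NULL, 4); (45, NULL, 1); (47, NULL, 1); (47, NULL, 4)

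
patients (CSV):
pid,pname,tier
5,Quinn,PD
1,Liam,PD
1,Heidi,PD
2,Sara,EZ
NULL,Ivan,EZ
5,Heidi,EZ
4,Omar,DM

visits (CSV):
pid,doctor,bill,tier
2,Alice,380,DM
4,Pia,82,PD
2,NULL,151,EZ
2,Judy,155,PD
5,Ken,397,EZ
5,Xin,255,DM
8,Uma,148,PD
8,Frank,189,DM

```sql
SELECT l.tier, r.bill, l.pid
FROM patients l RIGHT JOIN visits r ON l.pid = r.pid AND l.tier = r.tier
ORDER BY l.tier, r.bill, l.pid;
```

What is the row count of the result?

8

RIGHT JOIN keeps every row from `visits`; unmatched rows get NULL for `patients`'s columns.
Matching on l.pid = r.pid AND l.tier = r.tier. A NULL in a compared column never satisfies the condition.
- pid=5, tier=PD: no matching r row.
- pid=1, tier=PD: no matching r row.
- pid=1, tier=PD: no matching r row.
- pid=2, tier=EZ: 1 matching r row(s), so 1 row(s) emitted.
- pid=NULL, tier=EZ: no matching r row.
- pid=5, tier=EZ: 1 matching r row(s), so 1 row(s) emitted.
- pid=4, tier=DM: no matching r row.
- 6 row(s) from r found no l partner → padded with NULL.
Total: 2 matched + 6 padded = 8 rows.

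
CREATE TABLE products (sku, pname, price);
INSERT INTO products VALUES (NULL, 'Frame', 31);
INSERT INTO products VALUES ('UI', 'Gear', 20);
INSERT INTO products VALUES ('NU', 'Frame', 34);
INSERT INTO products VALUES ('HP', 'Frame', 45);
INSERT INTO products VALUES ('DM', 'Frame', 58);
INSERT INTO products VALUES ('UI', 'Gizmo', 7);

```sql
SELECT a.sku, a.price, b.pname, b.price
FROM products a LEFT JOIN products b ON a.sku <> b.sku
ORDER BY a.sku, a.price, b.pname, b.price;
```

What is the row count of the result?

LEFT JOIN keeps every row from `products a`; unmatched rows get NULL for `products b`'s columns.
Matching on a.sku <> b.sku. A NULL in a compared column never satisfies the condition.
- a row (sku=NULL): no match → kept, b columns NULL.
- a row (sku=UI): matches 3 b row(s) → 3 output row(s).
- a row (sku=NU): matches 4 b row(s) → 4 output row(s).
- a row (sku=HP): matches 4 b row(s) → 4 output row(s).
- a row (sku=DM): matches 4 b row(s) → 4 output row(s).
- a row (sku=UI): matches 3 b row(s) → 3 output row(s).
Total: 18 matched + 1 padded = 19 rows.

19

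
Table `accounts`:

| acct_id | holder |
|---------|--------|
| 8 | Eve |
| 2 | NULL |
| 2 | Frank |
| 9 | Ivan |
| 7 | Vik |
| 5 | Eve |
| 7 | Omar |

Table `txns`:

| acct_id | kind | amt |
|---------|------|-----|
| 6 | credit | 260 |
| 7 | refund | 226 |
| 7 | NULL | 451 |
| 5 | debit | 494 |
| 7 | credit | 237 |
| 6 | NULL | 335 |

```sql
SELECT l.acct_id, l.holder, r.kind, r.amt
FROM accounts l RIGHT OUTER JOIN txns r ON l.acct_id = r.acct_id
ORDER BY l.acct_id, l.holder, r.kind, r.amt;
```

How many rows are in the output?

RIGHT JOIN keeps every row from `txns`; unmatched rows get NULL for `accounts`'s columns.
Matching on l.acct_id = r.acct_id.
- l[0] acct_id=8 → no match.
- l[1] acct_id=2 → no match.
- l[2] acct_id=2 → no match.
- l[3] acct_id=9 → no match.
- l[4] acct_id=7 → 3 match(es) in r → 3 row(s).
- l[5] acct_id=5 → 1 match(es) in r → 1 row(s).
- l[6] acct_id=7 → 3 match(es) in r → 3 row(s).
- 2 row(s) from r found no l partner → padded with NULL.
Total: 7 matched + 2 padded = 9 rows.

9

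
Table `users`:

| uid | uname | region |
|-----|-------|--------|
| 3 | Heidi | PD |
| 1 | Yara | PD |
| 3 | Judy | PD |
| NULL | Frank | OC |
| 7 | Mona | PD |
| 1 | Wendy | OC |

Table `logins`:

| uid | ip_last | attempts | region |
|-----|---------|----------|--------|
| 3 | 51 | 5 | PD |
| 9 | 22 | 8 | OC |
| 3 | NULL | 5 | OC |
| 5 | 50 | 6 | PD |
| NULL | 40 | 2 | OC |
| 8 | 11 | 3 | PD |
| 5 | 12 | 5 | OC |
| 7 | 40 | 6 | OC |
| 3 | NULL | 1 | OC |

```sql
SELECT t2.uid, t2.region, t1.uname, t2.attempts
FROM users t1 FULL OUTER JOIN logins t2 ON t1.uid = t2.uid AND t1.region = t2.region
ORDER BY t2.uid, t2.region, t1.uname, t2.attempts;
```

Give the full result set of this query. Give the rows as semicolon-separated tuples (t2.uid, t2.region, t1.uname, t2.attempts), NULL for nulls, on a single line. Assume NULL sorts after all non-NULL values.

FULL OUTER JOIN keeps every row from both sides; unmatched rows get NULL for the other side's columns.
Matching on t1.uid = t2.uid AND t1.region = t2.region. A NULL in a compared column never satisfies the condition.
- t1[0] uid=3, region=PD → 1 match(es) in t2 → 1 row(s).
- t1[1] uid=1, region=PD → no match; kept with NULLs on the t2 side.
- t1[2] uid=3, region=PD → 1 match(es) in t2 → 1 row(s).
- t1[3] uid=NULL, region=OC → no match; kept with NULLs on the t2 side.
- t1[4] uid=7, region=PD → no match; kept with NULLs on the t2 side.
- t1[5] uid=1, region=OC → no match; kept with NULLs on the t2 side.
- 8 t2 row(s) had no t1 match → kept, t1 columns NULL.

(3, OC, NULL, 1); (3, OC, NULL, 5); (3, PD, Heidi, 5); (3, PD, Judy, 5); (5, OC, NULL, 5); (5, PD, NULL, 6); (7, OC, NULL, 6); (8, PD, NULL, 3); (9, OC, NULL, 8); (NULL, OC, NULL, 2); (NULL, NULL, Frank, NULL); (NULL, NULL, Mona, NULL); (NULL, NULL, Wendy, NULL); (NULL, NULL, Yara, NULL)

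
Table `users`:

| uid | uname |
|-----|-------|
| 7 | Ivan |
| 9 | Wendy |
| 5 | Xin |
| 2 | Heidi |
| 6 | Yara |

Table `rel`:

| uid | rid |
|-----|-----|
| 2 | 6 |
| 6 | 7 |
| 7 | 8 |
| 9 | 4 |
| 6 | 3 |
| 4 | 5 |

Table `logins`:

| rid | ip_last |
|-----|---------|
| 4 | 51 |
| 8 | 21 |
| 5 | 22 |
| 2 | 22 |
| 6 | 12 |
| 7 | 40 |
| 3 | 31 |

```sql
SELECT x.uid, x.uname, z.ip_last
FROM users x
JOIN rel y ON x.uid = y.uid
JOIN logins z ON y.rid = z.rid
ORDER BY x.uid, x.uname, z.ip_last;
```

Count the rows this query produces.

Step 1 — x INNER JOIN y on uid → 5 row(s).
Then INNER JOIN `logins z` on rid: keep only rows whose y.rid appears in z.
Result: 5 row(s).

5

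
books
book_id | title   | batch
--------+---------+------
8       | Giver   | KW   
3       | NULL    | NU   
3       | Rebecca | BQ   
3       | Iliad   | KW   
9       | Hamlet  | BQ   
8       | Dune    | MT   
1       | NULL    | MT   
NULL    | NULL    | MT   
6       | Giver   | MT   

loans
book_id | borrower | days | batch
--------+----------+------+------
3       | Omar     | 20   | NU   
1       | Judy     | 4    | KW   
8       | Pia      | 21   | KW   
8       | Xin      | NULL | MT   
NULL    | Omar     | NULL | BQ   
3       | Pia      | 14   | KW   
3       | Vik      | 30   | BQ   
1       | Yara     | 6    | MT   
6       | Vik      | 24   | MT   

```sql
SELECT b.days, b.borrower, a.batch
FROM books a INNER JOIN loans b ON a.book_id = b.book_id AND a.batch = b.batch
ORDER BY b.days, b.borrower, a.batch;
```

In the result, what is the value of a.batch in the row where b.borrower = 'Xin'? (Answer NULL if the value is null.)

MT

INNER JOIN keeps only pairs where the ON condition holds.
Matching on a.book_id = b.book_id AND a.batch = b.batch. A NULL in a compared column never satisfies the condition.
- a row (book_id=8, batch=KW): matches 1 b row(s) → 1 output row(s).
- a row (book_id=3, batch=NU): matches 1 b row(s) → 1 output row(s).
- a row (book_id=3, batch=BQ): matches 1 b row(s) → 1 output row(s).
- a row (book_id=3, batch=KW): matches 1 b row(s) → 1 output row(s).
- a row (book_id=9, batch=BQ): no match → dropped.
- a row (book_id=8, batch=MT): matches 1 b row(s) → 1 output row(s).
- a row (book_id=1, batch=MT): matches 1 b row(s) → 1 output row(s).
- a row (book_id=NULL, batch=MT): no match → dropped.
- a row (book_id=6, batch=MT): matches 1 b row(s) → 1 output row(s).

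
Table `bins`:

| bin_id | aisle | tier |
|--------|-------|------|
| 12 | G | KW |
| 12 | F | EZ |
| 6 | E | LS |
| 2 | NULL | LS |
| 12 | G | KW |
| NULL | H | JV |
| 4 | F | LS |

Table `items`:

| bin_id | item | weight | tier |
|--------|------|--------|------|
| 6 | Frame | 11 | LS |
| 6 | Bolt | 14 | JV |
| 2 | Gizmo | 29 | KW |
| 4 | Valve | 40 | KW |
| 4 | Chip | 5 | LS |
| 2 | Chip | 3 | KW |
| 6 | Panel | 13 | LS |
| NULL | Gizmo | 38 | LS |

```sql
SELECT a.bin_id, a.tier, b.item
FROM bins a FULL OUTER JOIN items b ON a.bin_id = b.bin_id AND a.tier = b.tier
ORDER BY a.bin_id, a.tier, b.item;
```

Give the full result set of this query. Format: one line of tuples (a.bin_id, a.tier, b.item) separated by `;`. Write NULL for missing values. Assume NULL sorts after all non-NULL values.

FULL OUTER JOIN keeps every row from both sides; unmatched rows get NULL for the other side's columns.
Matching on a.bin_id = b.bin_id AND a.tier = b.tier. A NULL in a compared column never satisfies the condition.
- a (bin_id=12, tier=KW) has no partner → padded with NULL.
- a (bin_id=12, tier=EZ) has no partner → padded with NULL.
- a (bin_id=6, tier=LS) pairs with 2 row(s) of b.
- a (bin_id=2, tier=LS) has no partner → padded with NULL.
- a (bin_id=12, tier=KW) has no partner → padded with NULL.
- a (bin_id=NULL, tier=JV) has no partner → padded with NULL.
- a (bin_id=4, tier=LS) pairs with 1 row(s) of b.
- 5 b row(s) had no a match → kept, a columns NULL.

(2, LS, NULL); (4, LS, Chip); (6, LS, Frame); (6, LS, Panel); (12, EZ, NULL); (12, KW, NULL); (12, KW, NULL); (NULL, JV, NULL); (NULL, NULL, Bolt); (NULL, NULL, Chip); (NULL, NULL, Gizmo); (NULL, NULL, Gizmo); (NULL, NULL, Valve)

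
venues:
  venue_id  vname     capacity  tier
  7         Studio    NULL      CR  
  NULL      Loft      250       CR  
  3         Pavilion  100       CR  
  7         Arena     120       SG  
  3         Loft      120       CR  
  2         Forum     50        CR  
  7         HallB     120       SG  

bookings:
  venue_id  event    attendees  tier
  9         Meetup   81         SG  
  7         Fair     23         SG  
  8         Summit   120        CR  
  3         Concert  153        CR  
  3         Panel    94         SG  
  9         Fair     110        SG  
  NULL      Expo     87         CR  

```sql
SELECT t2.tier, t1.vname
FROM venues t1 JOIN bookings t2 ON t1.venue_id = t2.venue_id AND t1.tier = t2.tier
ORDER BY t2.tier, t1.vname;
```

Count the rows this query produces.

4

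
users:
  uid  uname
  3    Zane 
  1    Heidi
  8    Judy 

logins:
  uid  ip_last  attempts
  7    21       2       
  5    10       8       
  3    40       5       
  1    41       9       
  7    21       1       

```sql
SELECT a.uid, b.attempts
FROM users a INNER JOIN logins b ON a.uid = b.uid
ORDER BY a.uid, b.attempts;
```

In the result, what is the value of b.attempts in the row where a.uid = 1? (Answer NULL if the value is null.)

INNER JOIN keeps only pairs where the ON condition holds.
Matching on a.uid = b.uid.
- a row (uid=3): matches 1 b row(s) → 1 output row(s).
- a row (uid=1): matches 1 b row(s) → 1 output row(s).
- a row (uid=8): no match → dropped.

9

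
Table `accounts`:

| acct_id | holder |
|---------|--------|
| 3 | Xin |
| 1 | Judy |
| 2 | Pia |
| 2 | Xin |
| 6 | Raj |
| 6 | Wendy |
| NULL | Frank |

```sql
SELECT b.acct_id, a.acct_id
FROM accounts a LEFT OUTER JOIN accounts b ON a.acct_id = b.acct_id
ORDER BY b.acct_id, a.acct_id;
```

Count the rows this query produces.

11

LEFT JOIN keeps every row from `accounts a`; unmatched rows get NULL for `accounts b`'s columns.
Matching on a.acct_id = b.acct_id. A NULL in a compared column never satisfies the condition.
- a (acct_id=3) pairs with 1 row(s) of b.
- a (acct_id=1) pairs with 1 row(s) of b.
- a (acct_id=2) pairs with 2 row(s) of b.
- a (acct_id=2) pairs with 2 row(s) of b.
- a (acct_id=6) pairs with 2 row(s) of b.
- a (acct_id=6) pairs with 2 row(s) of b.
- a (acct_id=NULL) has no partner → padded with NULL.
Total: 10 matched + 1 padded = 11 rows.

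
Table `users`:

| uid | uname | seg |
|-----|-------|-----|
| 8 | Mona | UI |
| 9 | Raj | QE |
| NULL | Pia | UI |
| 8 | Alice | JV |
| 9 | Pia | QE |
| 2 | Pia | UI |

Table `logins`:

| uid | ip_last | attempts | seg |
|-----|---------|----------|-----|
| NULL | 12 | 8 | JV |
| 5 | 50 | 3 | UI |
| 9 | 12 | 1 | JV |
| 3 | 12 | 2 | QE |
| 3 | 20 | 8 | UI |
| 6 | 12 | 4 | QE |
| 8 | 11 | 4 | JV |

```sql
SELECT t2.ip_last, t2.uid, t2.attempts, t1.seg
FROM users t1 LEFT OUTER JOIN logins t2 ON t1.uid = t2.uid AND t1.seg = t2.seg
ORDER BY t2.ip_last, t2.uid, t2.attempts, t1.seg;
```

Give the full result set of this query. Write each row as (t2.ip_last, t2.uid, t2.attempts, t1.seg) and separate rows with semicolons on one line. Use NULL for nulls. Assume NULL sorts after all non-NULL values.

(11, 8, 4, JV); (NULL, NULL, NULL, QE); (NULL, NULL, NULL, QE); (NULL, NULL, NULL, UI); (NULL, NULL, NULL, UI); (NULL, NULL, NULL, UI)

LEFT JOIN keeps every row from `users`; unmatched rows get NULL for `logins`'s columns.
Matching on t1.uid = t2.uid AND t1.seg = t2.seg. A NULL in a compared column never satisfies the condition.
- t1 row (uid=8, seg=UI): no match → kept, t2 columns NULL.
- t1 row (uid=9, seg=QE): no match → kept, t2 columns NULL.
- t1 row (uid=NULL, seg=UI): no match → kept, t2 columns NULL.
- t1 row (uid=8, seg=JV): matches 1 t2 row(s) → 1 output row(s).
- t1 row (uid=9, seg=QE): no match → kept, t2 columns NULL.
- t1 row (uid=2, seg=UI): no match → kept, t2 columns NULL.
After projecting and ordering:
t2.ip_last | t2.uid | t2.attempts | t1.seg
11 | 8 | 4 | JV
NULL | NULL | NULL | QE
NULL | NULL | NULL | QE
NULL | NULL | NULL | UI
NULL | NULL | NULL | UI
NULL | NULL | NULL | UI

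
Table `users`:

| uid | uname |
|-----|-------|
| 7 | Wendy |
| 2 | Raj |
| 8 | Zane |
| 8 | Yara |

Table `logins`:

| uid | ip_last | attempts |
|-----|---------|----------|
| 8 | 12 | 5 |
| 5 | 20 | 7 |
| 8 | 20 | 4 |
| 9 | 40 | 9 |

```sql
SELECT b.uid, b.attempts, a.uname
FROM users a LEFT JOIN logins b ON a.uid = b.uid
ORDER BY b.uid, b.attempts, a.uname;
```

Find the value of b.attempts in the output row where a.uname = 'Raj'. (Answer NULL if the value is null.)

LEFT JOIN keeps every row from `users`; unmatched rows get NULL for `logins`'s columns.
Matching on a.uid = b.uid.
Matched pairs: 4; unmatched a rows kept: 2.

NULL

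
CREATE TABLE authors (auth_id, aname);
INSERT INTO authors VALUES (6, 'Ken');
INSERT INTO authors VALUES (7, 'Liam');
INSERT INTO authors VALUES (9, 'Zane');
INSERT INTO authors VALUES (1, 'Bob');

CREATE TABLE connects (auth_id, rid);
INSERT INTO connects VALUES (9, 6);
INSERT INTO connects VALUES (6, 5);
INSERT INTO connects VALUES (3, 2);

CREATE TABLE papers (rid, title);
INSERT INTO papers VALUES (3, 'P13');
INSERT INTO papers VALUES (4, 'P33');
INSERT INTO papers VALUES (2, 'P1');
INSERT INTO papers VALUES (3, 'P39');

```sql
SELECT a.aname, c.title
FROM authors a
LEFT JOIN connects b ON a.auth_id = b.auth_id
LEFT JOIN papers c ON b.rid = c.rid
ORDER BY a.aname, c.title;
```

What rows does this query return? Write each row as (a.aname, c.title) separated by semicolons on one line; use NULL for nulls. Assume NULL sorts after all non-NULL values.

Step 1 — a LEFT JOIN b on auth_id → 4 row(s).
Then LEFT JOIN `papers c` on rid: each of those 4 rows is kept; rows whose b.rid has no match in c get NULL for c's columns.

(Bob, NULL); (Ken, NULL); (Liam, NULL); (Zane, NULL)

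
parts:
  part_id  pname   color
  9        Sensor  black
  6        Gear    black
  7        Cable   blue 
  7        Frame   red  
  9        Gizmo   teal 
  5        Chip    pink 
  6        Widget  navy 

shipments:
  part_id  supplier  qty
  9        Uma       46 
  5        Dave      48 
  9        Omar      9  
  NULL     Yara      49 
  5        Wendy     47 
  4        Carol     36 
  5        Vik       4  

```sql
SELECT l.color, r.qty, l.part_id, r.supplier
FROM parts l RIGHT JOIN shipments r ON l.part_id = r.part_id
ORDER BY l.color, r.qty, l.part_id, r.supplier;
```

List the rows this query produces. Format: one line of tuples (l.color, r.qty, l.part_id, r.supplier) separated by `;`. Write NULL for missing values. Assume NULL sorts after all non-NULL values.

(black, 9, 9, Omar); (black, 46, 9, Uma); (pink, 4, 5, Vik); (pink, 47, 5, Wendy); (pink, 48, 5, Dave); (teal, 9, 9, Omar); (teal, 46, 9, Uma); (NULL, 36, NULL, Carol); (NULL, 49, NULL, Yara)

RIGHT JOIN keeps every row from `shipments`; unmatched rows get NULL for `parts`'s columns.
Matching on l.part_id = r.part_id. A NULL in a compared column never satisfies the condition.
- l[0] part_id=9 → 2 match(es) in r → 2 row(s).
- l[1] part_id=6 → no match.
- l[2] part_id=7 → no match.
- l[3] part_id=7 → no match.
- l[4] part_id=9 → 2 match(es) in r → 2 row(s).
- l[5] part_id=5 → 3 match(es) in r → 3 row(s).
- l[6] part_id=6 → no match.
- plus 2 unmatched r row(s), each kept with NULL l columns.
After projecting and ordering:
l.color | r.qty | l.part_id | r.supplier
black | 9 | 9 | Omar
black | 46 | 9 | Uma
pink | 4 | 5 | Vik
pink | 47 | 5 | Wendy
pink | 48 | 5 | Dave
teal | 9 | 9 | Omar
teal | 46 | 9 | Uma
NULL | 36 | NULL | Carol
NULL | 49 | NULL | Yara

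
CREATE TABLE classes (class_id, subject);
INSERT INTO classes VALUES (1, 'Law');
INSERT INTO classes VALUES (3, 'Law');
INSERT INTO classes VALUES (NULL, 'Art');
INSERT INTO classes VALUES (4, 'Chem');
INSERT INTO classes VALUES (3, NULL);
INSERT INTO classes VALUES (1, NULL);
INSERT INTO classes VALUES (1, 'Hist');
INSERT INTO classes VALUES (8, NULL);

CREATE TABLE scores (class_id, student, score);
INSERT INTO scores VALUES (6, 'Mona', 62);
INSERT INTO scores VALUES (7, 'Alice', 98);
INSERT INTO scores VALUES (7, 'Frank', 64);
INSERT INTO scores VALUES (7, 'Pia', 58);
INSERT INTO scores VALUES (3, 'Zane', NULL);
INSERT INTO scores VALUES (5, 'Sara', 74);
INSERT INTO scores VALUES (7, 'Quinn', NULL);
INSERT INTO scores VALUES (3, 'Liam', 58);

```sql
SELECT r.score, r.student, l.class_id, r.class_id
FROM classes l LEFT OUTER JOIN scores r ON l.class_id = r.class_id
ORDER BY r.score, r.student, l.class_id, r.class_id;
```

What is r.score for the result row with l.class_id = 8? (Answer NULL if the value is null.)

NULL

LEFT JOIN keeps every row from `classes`; unmatched rows get NULL for `scores`'s columns.
Matching on l.class_id = r.class_id. A NULL in a compared column never satisfies the condition.
- class_id=1: no r row matches, row kept with r columns NULL.
- class_id=3: 2 matching r row(s), so 2 row(s) emitted.
- class_id=NULL: no r row matches, row kept with r columns NULL.
- class_id=4: no r row matches, row kept with r columns NULL.
- class_id=3: 2 matching r row(s), so 2 row(s) emitted.
- class_id=1: no r row matches, row kept with r columns NULL.
- class_id=1: no r row matches, row kept with r columns NULL.
- class_id=8: no r row matches, row kept with r columns NULL.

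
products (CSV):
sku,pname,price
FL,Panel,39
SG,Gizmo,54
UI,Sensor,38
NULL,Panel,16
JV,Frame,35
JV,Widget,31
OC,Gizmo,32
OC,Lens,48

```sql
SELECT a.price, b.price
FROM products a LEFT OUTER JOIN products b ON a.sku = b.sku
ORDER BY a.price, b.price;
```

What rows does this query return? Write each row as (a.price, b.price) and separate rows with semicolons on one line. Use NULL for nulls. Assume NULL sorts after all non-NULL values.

LEFT JOIN keeps every row from `products a`; unmatched rows get NULL for `products b`'s columns.
Matching on a.sku = b.sku. A NULL in a compared column never satisfies the condition.
- a (sku=FL) pairs with 1 row(s) of b.
- a (sku=SG) pairs with 1 row(s) of b.
- a (sku=UI) pairs with 1 row(s) of b.
- a (sku=NULL) has no partner → padded with NULL.
- a (sku=JV) pairs with 2 row(s) of b.
- a (sku=JV) pairs with 2 row(s) of b.
- a (sku=OC) pairs with 2 row(s) of b.
- a (sku=OC) pairs with 2 row(s) of b.

(16, NULL); (31, 31); (31, 35); (32, 32); (32, 48); (35, 31); (35, 35); (38, 38); (39, 39); (48, 32); (48, 48); (54, 54)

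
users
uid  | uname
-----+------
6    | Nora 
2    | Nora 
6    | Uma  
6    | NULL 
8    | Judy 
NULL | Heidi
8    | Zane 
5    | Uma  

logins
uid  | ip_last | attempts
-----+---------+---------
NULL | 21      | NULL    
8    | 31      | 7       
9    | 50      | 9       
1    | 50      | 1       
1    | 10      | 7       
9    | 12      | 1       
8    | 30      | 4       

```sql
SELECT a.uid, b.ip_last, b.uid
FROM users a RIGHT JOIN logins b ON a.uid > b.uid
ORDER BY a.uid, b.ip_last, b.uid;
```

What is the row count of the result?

RIGHT JOIN keeps every row from `logins`; unmatched rows get NULL for `users`'s columns.
Matching on a.uid > b.uid. A NULL in a compared column never satisfies the condition.
- a[0] uid=6 → 2 match(es) in b → 2 row(s).
- a[1] uid=2 → 2 match(es) in b → 2 row(s).
- a[2] uid=6 → 2 match(es) in b → 2 row(s).
- a[3] uid=6 → 2 match(es) in b → 2 row(s).
- a[4] uid=8 → 2 match(es) in b → 2 row(s).
- a[5] uid=NULL → no match.
- a[6] uid=8 → 2 match(es) in b → 2 row(s).
- a[7] uid=5 → 2 match(es) in b → 2 row(s).
- plus 5 unmatched b row(s), each kept with NULL a columns.
Total: 14 matched + 5 padded = 19 rows.

19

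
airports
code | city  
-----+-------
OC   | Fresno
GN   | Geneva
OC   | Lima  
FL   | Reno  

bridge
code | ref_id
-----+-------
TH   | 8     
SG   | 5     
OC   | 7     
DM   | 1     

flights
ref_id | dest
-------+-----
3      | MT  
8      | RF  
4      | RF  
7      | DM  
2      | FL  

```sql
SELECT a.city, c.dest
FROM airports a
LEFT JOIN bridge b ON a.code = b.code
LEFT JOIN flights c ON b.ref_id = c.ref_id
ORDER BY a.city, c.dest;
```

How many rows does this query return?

Step 1 — a LEFT JOIN b on code → 4 row(s).
Then LEFT JOIN `flights c` on ref_id: each of those 4 rows is kept; rows whose b.ref_id has no match in c get NULL for c's columns.
Result: 4 row(s).

4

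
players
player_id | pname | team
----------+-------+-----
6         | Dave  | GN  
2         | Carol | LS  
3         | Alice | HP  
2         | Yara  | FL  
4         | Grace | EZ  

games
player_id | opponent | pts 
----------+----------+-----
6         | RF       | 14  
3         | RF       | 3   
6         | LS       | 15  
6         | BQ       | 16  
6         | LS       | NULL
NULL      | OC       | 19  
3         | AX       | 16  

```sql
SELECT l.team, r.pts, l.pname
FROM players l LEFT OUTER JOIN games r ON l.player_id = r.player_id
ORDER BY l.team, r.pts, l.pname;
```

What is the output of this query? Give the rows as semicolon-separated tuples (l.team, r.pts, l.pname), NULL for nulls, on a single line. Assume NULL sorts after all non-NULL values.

(EZ, NULL, Grace); (FL, NULL, Yara); (GN, 14, Dave); (GN, 15, Dave); (GN, 16, Dave); (GN, NULL, Dave); (HP, 3, Alice); (HP, 16, Alice); (LS, NULL, Carol)

LEFT JOIN keeps every row from `players`; unmatched rows get NULL for `games`'s columns.
Matching on l.player_id = r.player_id. A NULL in a compared column never satisfies the condition.
- l (player_id=6) pairs with 4 row(s) of r.
- l (player_id=2) has no partner → padded with NULL.
- l (player_id=3) pairs with 2 row(s) of r.
- l (player_id=2) has no partner → padded with NULL.
- l (player_id=4) has no partner → padded with NULL.
After projecting and ordering:
l.team | r.pts | l.pname
EZ | NULL | Grace
FL | NULL | Yara
GN | 14 | Dave
GN | 15 | Dave
GN | 16 | Dave
GN | NULL | Dave
HP | 3 | Alice
HP | 16 | Alice
LS | NULL | Carol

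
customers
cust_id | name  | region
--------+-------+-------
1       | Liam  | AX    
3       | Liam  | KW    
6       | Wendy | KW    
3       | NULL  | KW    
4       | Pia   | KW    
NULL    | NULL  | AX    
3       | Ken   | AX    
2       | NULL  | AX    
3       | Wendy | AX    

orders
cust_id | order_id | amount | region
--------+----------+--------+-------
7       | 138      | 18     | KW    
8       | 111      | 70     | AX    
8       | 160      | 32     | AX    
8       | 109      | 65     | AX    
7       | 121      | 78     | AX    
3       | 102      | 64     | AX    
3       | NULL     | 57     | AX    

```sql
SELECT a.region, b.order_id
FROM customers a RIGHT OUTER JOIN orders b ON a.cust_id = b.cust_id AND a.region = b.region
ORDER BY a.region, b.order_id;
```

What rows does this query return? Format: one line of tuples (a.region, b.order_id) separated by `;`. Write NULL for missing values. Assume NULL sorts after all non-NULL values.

(AX, 102); (AX, 102); (AX, NULL); (AX, NULL); (NULL, 109); (NULL, 111); (NULL, 121); (NULL, 138); (NULL, 160)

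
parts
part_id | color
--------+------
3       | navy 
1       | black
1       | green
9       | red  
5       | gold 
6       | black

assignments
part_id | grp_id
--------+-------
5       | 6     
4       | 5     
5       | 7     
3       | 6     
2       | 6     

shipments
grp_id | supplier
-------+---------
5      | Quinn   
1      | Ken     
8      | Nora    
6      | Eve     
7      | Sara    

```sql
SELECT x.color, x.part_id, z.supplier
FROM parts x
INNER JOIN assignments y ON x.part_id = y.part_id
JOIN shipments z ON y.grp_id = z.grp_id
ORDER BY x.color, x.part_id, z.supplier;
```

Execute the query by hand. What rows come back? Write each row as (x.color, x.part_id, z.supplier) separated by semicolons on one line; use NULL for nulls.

Joins associate left-to-right: parts INNER JOIN assignments on part_id gives 3 intermediate row(s).
Then INNER JOIN `shipments z` on grp_id: keep only rows whose y.grp_id appears in z.

(gold, 5, Eve); (gold, 5, Sara); (navy, 3, Eve)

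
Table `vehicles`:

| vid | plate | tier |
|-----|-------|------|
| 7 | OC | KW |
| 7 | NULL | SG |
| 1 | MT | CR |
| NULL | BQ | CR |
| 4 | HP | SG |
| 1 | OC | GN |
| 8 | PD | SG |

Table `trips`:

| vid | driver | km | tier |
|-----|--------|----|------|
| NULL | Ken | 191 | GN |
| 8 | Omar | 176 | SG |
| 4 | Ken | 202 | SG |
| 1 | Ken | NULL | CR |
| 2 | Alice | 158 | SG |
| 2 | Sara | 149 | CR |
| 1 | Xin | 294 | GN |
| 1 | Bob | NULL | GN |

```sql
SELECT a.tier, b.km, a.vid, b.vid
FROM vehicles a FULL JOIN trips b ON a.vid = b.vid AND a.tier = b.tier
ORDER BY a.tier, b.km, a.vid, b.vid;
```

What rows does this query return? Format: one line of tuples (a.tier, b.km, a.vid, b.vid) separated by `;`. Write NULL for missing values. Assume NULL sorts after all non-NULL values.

FULL OUTER JOIN keeps every row from both sides; unmatched rows get NULL for the other side's columns.
Matching on a.vid = b.vid AND a.tier = b.tier. A NULL in a compared column never satisfies the condition.
- a row (vid=7, tier=KW): no match → kept, b columns NULL.
- a row (vid=7, tier=SG): no match → kept, b columns NULL.
- a row (vid=1, tier=CR): matches 1 b row(s) → 1 output row(s).
- a row (vid=NULL, tier=CR): no match → kept, b columns NULL.
- a row (vid=4, tier=SG): matches 1 b row(s) → 1 output row(s).
- a row (vid=1, tier=GN): matches 2 b row(s) → 2 output row(s).
- a row (vid=8, tier=SG): matches 1 b row(s) → 1 output row(s).
- 3 b row(s) had no a match → kept, a columns NULL.

(CR, NULL, 1, 1); (CR, NULL, NULL, NULL); (GN, 294, 1, 1); (GN, NULL, 1, 1); (KW, NULL, 7, NULL); (SG, 176, 8, 8); (SG, 202, 4, 4); (SG, NULL, 7, NULL); (NULL, 149, NULL, 2); (NULL, 158, NULL, 2); (NULL, 191, NULL, NULL)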